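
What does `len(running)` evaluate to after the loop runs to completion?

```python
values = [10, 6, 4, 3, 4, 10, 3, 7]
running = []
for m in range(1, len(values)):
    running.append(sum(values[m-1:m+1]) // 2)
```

Let's trace through this code step by step.

Initialize: values = [10, 6, 4, 3, 4, 10, 3, 7]
Initialize: running = []
Entering loop: for m in range(1, len(values)):
After iteration 1: m = 1, running = [8]
After iteration 2: m = 2, running = [8, 5]
After iteration 3: m = 3, running = [8, 5, 3]
After iteration 4: m = 4, running = [8, 5, 3, 3]
After iteration 5: m = 5, running = [8, 5, 3, 3, 7]
After iteration 6: m = 6, running = [8, 5, 3, 3, 7, 6]
After iteration 7: m = 7, running = [8, 5, 3, 3, 7, 6, 5]
Loop ends.
len(running) = 7

Final answer: 7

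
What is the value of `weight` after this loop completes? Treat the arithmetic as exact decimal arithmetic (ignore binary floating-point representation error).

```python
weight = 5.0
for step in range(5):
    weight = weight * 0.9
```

Let's trace through this code step by step.

Initialize: weight = 5.0
Entering loop: for step in range(5):
After iteration 1: step = 0, weight = 4.5
After iteration 2: step = 1, weight = 4.05
After iteration 3: step = 2, weight = 3.645
After iteration 4: step = 3, weight = 3.2805
After iteration 5: step = 4, weight = 2.95245
Loop ends.

Final answer: 2.95245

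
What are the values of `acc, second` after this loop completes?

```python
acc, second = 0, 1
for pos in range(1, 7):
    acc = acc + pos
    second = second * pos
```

Let's trace through this code step by step.

Initialize: acc = 0
Initialize: second = 1
Entering loop: for pos in range(1, 7):
After iteration 1: pos = 1, acc = 1, second = 1
After iteration 2: pos = 2, acc = 3, second = 2
After iteration 3: pos = 3, acc = 6, second = 6
After iteration 4: pos = 4, acc = 10, second = 24
After iteration 5: pos = 5, acc = 15, second = 120
After iteration 6: pos = 6, acc = 21, second = 720
Loop ends.

Final answer: 21, 720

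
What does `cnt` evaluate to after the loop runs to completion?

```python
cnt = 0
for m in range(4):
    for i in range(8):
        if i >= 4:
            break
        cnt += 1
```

Let's trace through this code step by step.

Initialize: cnt = 0
Entering loop: for m in range(4):
After iteration 1: m = 0, cnt = 4
After iteration 2: m = 1, cnt = 8
After iteration 3: m = 2, cnt = 12
After iteration 4: m = 3, cnt = 16
Loop ends.

Final answer: 16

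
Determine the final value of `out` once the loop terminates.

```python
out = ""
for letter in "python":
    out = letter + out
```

Let's trace through this code step by step.

Initialize: out = ''
Entering loop: for letter in "python":
After iteration 1: letter = 'p', out = 'p'
After iteration 2: letter = 'y', out = 'yp'
After iteration 3: letter = 't', out = 'typ'
After iteration 4: letter = 'h', out = 'htyp'
After iteration 5: letter = 'o', out = 'ohtyp'
After iteration 6: letter = 'n', out = 'nohtyp'
Loop ends.

Final answer: 'nohtyp'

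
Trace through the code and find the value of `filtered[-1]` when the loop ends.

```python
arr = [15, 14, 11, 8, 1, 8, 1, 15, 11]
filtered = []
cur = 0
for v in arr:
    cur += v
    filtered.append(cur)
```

Let's trace through this code step by step.

Initialize: arr = [15, 14, 11, 8, 1, 8, 1, 15, 11]
Initialize: filtered = []
Initialize: cur = 0
Entering loop: for v in arr:
After iteration 1: v = 15, filtered = [15], cur = 15
After iteration 2: v = 14, filtered = [15, 29], cur = 29
After iteration 3: v = 11, filtered = [15, 29, 40], cur = 40
After iteration 4: v = 8, filtered = [15, 29, 40, 48], cur = 48
After iteration 5: v = 1, filtered = [15, 29, 40, 48, 49], cur = 49
After iteration 6: v = 8, filtered = [15, 29, 40, 48, 49, 57], cur = 57
After iteration 7: v = 1, filtered = [15, 29, 40, 48, 49, 57, 58], cur = 58
After iteration 8: v = 15, filtered = [15, 29, 40, 48, 49, 57, 58, 73], cur = 73
After iteration 9: v = 11, filtered = [15, 29, 40, 48, 49, 57, 58, 73, 84], cur = 84
Loop ends.
filtered[-1] = 84

Final answer: 84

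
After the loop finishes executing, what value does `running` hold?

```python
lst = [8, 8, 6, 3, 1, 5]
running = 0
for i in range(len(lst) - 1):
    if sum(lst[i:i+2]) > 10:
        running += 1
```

Let's trace through this code step by step.

Initialize: lst = [8, 8, 6, 3, 1, 5]
Initialize: running = 0
Entering loop: for i in range(len(lst) - 1):
After iteration 1: i = 0, running = 1
After iteration 2: i = 1, running = 2
After iteration 3: i = 2, running = 2
After iteration 4: i = 3, running = 2
After iteration 5: i = 4, running = 2
Loop ends.

Final answer: 2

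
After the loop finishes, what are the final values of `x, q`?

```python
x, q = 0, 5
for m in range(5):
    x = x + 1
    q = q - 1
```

Let's trace through this code step by step.

Initialize: x = 0
Initialize: q = 5
Entering loop: for m in range(5):
After iteration 1: m = 0, x = 1, q = 4
After iteration 2: m = 1, x = 2, q = 3
After iteration 3: m = 2, x = 3, q = 2
After iteration 4: m = 3, x = 4, q = 1
After iteration 5: m = 4, x = 5, q = 0
Loop ends.

Final answer: 5, 0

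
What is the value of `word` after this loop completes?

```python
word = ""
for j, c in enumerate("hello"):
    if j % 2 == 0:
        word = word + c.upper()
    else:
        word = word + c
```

Let's trace through this code step by step.

Initialize: word = ''
Entering loop: for j, c in enumerate("hello"):
After iteration 1: j = 0, c = 'h', word = 'H'
After iteration 2: j = 1, c = 'e', word = 'He'
After iteration 3: j = 2, c = 'l', word = 'HeL'
After iteration 4: j = 3, c = 'l', word = 'HeLl'
After iteration 5: j = 4, c = 'o', word = 'HeLlO'
Loop ends.

Final answer: 'HeLlO'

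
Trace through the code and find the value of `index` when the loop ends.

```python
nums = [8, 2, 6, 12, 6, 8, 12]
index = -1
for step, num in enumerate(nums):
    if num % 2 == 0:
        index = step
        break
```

Let's trace through this code step by step.

Initialize: nums = [8, 2, 6, 12, 6, 8, 12]
Initialize: index = -1
Entering loop: for step, num in enumerate(nums):
After iteration 1: step = 0, num = 8, index = 0
Loop ends.

Final answer: 0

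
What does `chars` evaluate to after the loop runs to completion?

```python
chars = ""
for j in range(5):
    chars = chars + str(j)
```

Let's trace through this code step by step.

Initialize: chars = ''
Entering loop: for j in range(5):
After iteration 1: j = 0, chars = '0'
After iteration 2: j = 1, chars = '01'
After iteration 3: j = 2, chars = '012'
After iteration 4: j = 3, chars = '0123'
After iteration 5: j = 4, chars = '01234'
Loop ends.

Final answer: '01234'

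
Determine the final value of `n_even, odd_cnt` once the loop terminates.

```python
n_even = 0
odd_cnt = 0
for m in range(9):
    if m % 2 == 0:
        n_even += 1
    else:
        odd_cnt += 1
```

Let's trace through this code step by step.

Initialize: n_even = 0
Initialize: odd_cnt = 0
Entering loop: for m in range(9):
After iteration 1: m = 0, n_even = 1, odd_cnt = 0
After iteration 2: m = 1, n_even = 1, odd_cnt = 1
After iteration 3: m = 2, n_even = 2, odd_cnt = 1
After iteration 4: m = 3, n_even = 2, odd_cnt = 2
After iteration 5: m = 4, n_even = 3, odd_cnt = 2
After iteration 6: m = 5, n_even = 3, odd_cnt = 3
After iteration 7: m = 6, n_even = 4, odd_cnt = 3
After iteration 8: m = 7, n_even = 4, odd_cnt = 4
After iteration 9: m = 8, n_even = 5, odd_cnt = 4
Loop ends.

Final answer: 5, 4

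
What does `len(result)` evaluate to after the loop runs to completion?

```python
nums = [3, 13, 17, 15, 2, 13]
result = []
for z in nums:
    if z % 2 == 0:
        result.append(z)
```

Let's trace through this code step by step.

Initialize: nums = [3, 13, 17, 15, 2, 13]
Initialize: result = []
Entering loop: for z in nums:
After iteration 1: z = 3, result = []
After iteration 2: z = 13, result = []
After iteration 3: z = 17, result = []
After iteration 4: z = 15, result = []
After iteration 5: z = 2, result = [2]
After iteration 6: z = 13, result = [2]
Loop ends.
len(result) = 1

Final answer: 1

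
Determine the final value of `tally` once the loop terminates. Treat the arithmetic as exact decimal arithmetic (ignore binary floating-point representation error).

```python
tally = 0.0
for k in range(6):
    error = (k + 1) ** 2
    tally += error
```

Let's trace through this code step by step.

Initialize: tally = 0.0
Entering loop: for k in range(6):
After iteration 1: k = 0, tally = 1.0, error = 1
After iteration 2: k = 1, tally = 5.0, error = 4
After iteration 3: k = 2, tally = 14.0, error = 9
After iteration 4: k = 3, tally = 30.0, error = 16
After iteration 5: k = 4, tally = 55.0, error = 25
After iteration 6: k = 5, tally = 91.0, error = 36
Loop ends.

Final answer: 91.0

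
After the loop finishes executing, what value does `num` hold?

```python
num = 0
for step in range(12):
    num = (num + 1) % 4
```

Let's trace through this code step by step.

Initialize: num = 0
Entering loop: for step in range(12):
After iteration 1: step = 0, num = 1
After iteration 2: step = 1, num = 2
After iteration 3: step = 2, num = 3
After iteration 4: step = 3, num = 0
After iteration 5: step = 4, num = 1
After iteration 6: step = 5, num = 2
After iteration 7: step = 6, num = 3
After iteration 8: step = 7, num = 0
After iteration 9: step = 8, num = 1
After iteration 10: step = 9, num = 2
After iteration 11: step = 10, num = 3
After iteration 12: step = 11, num = 0
Loop ends.

Final answer: 0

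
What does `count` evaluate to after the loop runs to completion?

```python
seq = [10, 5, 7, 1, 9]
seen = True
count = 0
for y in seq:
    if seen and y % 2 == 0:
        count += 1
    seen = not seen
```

Let's trace through this code step by step.

Initialize: seq = [10, 5, 7, 1, 9]
Initialize: seen = True
Initialize: count = 0
Entering loop: for y in seq:
After iteration 1: y = 10, seen = False, count = 1
After iteration 2: y = 5, seen = True, count = 1
After iteration 3: y = 7, seen = False, count = 1
After iteration 4: y = 1, seen = True, count = 1
After iteration 5: y = 9, seen = False, count = 1
Loop ends.

Final answer: 1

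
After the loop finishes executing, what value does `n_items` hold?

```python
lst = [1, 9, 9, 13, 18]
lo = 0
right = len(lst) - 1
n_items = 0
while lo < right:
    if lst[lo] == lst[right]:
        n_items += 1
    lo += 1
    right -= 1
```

Let's trace through this code step by step.

Initialize: lst = [1, 9, 9, 13, 18]
Initialize: lo = 0
Initialize: right = 4
Initialize: n_items = 0
Entering loop: while lo < right:
After iteration 1: lo = 1, right = 3, n_items = 0
After iteration 2: lo = 2, right = 2, n_items = 0
Loop ends.

Final answer: 0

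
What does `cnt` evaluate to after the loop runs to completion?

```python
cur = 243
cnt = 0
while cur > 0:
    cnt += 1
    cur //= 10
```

Let's trace through this code step by step.

Initialize: cur = 243
Initialize: cnt = 0
Entering loop: while cur > 0:
After iteration 1: cur = 24, cnt = 1
After iteration 2: cur = 2, cnt = 2
After iteration 3: cur = 0, cnt = 3
Loop ends.

Final answer: 3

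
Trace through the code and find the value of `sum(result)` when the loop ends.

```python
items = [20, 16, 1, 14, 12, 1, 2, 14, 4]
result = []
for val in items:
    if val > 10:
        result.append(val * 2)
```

Let's trace through this code step by step.

Initialize: items = [20, 16, 1, 14, 12, 1, 2, 14, 4]
Initialize: result = []
Entering loop: for val in items:
After iteration 1: val = 20, result = [40]
After iteration 2: val = 16, result = [40, 32]
After iteration 3: val = 1, result = [40, 32]
After iteration 4: val = 14, result = [40, 32, 28]
After iteration 5: val = 12, result = [40, 32, 28, 24]
After iteration 6: val = 1, result = [40, 32, 28, 24]
After iteration 7: val = 2, result = [40, 32, 28, 24]
After iteration 8: val = 14, result = [40, 32, 28, 24, 28]
After iteration 9: val = 4, result = [40, 32, 28, 24, 28]
Loop ends.
sum(result) = 152

Final answer: 152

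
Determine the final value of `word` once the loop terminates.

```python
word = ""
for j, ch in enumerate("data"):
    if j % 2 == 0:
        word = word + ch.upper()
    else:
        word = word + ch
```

Let's trace through this code step by step.

Initialize: word = ''
Entering loop: for j, ch in enumerate("data"):
After iteration 1: j = 0, ch = 'd', word = 'D'
After iteration 2: j = 1, ch = 'a', word = 'Da'
After iteration 3: j = 2, ch = 't', word = 'DaT'
After iteration 4: j = 3, ch = 'a', word = 'DaTa'
Loop ends.

Final answer: 'DaTa'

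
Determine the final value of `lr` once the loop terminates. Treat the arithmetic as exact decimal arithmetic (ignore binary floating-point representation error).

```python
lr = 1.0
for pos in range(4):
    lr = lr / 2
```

Let's trace through this code step by step.

Initialize: lr = 1.0
Entering loop: for pos in range(4):
After iteration 1: pos = 0, lr = 0.5
After iteration 2: pos = 1, lr = 0.25
After iteration 3: pos = 2, lr = 0.125
After iteration 4: pos = 3, lr = 0.0625
Loop ends.

Final answer: 0.0625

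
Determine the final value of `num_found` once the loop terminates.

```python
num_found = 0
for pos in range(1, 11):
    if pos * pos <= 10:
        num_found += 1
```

Let's trace through this code step by step.

Initialize: num_found = 0
Entering loop: for pos in range(1, 11):
After iteration 1: pos = 1, num_found = 1
After iteration 2: pos = 2, num_found = 2
After iteration 3: pos = 3, num_found = 3
After iteration 4: pos = 4, num_found = 3
After iteration 5: pos = 5, num_found = 3
After iteration 6: pos = 6, num_found = 3
After iteration 7: pos = 7, num_found = 3
After iteration 8: pos = 8, num_found = 3
After iteration 9: pos = 9, num_found = 3
After iteration 10: pos = 10, num_found = 3
Loop ends.

Final answer: 3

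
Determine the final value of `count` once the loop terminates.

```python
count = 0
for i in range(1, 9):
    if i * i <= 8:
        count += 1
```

Let's trace through this code step by step.

Initialize: count = 0
Entering loop: for i in range(1, 9):
After iteration 1: i = 1, count = 1
After iteration 2: i = 2, count = 2
After iteration 3: i = 3, count = 2
After iteration 4: i = 4, count = 2
After iteration 5: i = 5, count = 2
After iteration 6: i = 6, count = 2
After iteration 7: i = 7, count = 2
After iteration 8: i = 8, count = 2
Loop ends.

Final answer: 2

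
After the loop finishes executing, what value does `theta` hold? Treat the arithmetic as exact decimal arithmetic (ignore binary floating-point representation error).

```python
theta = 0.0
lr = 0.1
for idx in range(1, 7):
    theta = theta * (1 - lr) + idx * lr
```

Let's trace through this code step by step.

Initialize: theta = 0.0
Initialize: lr = 0.1
Entering loop: for idx in range(1, 7):
After iteration 1: idx = 1, theta = 0.1
After iteration 2: idx = 2, theta = 0.29
After iteration 3: idx = 3, theta = 0.561
After iteration 4: idx = 4, theta = 0.9049
After iteration 5: idx = 5, theta = 1.31441
After iteration 6: idx = 6, theta = 1.782969
Loop ends.

Final answer: 1.782969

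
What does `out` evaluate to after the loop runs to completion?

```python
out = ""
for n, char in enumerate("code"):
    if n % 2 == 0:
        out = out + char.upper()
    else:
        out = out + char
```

Let's trace through this code step by step.

Initialize: out = ''
Entering loop: for n, char in enumerate("code"):
After iteration 1: n = 0, char = 'c', out = 'C'
After iteration 2: n = 1, char = 'o', out = 'Co'
After iteration 3: n = 2, char = 'd', out = 'CoD'
After iteration 4: n = 3, char = 'e', out = 'CoDe'
Loop ends.

Final answer: 'CoDe'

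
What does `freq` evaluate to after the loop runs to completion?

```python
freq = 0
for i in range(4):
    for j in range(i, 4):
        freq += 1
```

Let's trace through this code step by step.

Initialize: freq = 0
Entering loop: for i in range(4):
After iteration 1: i = 0, freq = 4
After iteration 2: i = 1, freq = 7
After iteration 3: i = 2, freq = 9
After iteration 4: i = 3, freq = 10
Loop ends.

Final answer: 10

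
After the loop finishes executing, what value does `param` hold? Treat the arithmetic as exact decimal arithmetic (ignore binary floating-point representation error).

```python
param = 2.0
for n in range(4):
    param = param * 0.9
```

Let's trace through this code step by step.

Initialize: param = 2.0
Entering loop: for n in range(4):
After iteration 1: n = 0, param = 1.8
After iteration 2: n = 1, param = 1.62
After iteration 3: n = 2, param = 1.458
After iteration 4: n = 3, param = 1.3122
Loop ends.

Final answer: 1.3122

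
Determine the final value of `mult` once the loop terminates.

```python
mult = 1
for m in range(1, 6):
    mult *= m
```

Let's trace through this code step by step.

Initialize: mult = 1
Entering loop: for m in range(1, 6):
After iteration 1: m = 1, mult = 1
After iteration 2: m = 2, mult = 2
After iteration 3: m = 3, mult = 6
After iteration 4: m = 4, mult = 24
After iteration 5: m = 5, mult = 120
Loop ends.

Final answer: 120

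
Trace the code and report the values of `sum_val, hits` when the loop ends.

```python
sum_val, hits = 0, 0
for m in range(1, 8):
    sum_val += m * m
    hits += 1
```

Let's trace through this code step by step.

Initialize: sum_val = 0
Initialize: hits = 0
Entering loop: for m in range(1, 8):
After iteration 1: m = 1, sum_val = 1, hits = 1
After iteration 2: m = 2, sum_val = 5, hits = 2
After iteration 3: m = 3, sum_val = 14, hits = 3
After iteration 4: m = 4, sum_val = 30, hits = 4
After iteration 5: m = 5, sum_val = 55, hits = 5
After iteration 6: m = 6, sum_val = 91, hits = 6
After iteration 7: m = 7, sum_val = 140, hits = 7
Loop ends.

Final answer: 140, 7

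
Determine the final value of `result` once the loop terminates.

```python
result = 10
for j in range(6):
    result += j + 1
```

Let's trace through this code step by step.

Initialize: result = 10
Entering loop: for j in range(6):
After iteration 1: j = 0, result = 11
After iteration 2: j = 1, result = 13
After iteration 3: j = 2, result = 16
After iteration 4: j = 3, result = 20
After iteration 5: j = 4, result = 25
After iteration 6: j = 5, result = 31
Loop ends.

Final answer: 31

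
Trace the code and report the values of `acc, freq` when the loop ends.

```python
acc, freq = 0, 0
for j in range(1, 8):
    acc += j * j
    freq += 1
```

Let's trace through this code step by step.

Initialize: acc = 0
Initialize: freq = 0
Entering loop: for j in range(1, 8):
After iteration 1: j = 1, acc = 1, freq = 1
After iteration 2: j = 2, acc = 5, freq = 2
After iteration 3: j = 3, acc = 14, freq = 3
After iteration 4: j = 4, acc = 30, freq = 4
After iteration 5: j = 5, acc = 55, freq = 5
After iteration 6: j = 6, acc = 91, freq = 6
After iteration 7: j = 7, acc = 140, freq = 7
Loop ends.

Final answer: 140, 7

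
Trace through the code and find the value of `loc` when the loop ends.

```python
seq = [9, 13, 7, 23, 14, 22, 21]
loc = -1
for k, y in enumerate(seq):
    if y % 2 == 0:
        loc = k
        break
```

Let's trace through this code step by step.

Initialize: seq = [9, 13, 7, 23, 14, 22, 21]
Initialize: loc = -1
Entering loop: for k, y in enumerate(seq):
After iteration 1: k = 0, y = 9, loc = -1
After iteration 2: k = 1, y = 13, loc = -1
After iteration 3: k = 2, y = 7, loc = -1
After iteration 4: k = 3, y = 23, loc = -1
After iteration 5: k = 4, y = 14, loc = 4
Loop ends.

Final answer: 4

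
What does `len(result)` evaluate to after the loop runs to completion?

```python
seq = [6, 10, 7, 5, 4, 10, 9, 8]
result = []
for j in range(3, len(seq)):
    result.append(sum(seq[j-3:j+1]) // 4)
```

Let's trace through this code step by step.

Initialize: seq = [6, 10, 7, 5, 4, 10, 9, 8]
Initialize: result = []
Entering loop: for j in range(3, len(seq)):
After iteration 1: j = 3, result = [7]
After iteration 2: j = 4, result = [7, 6]
After iteration 3: j = 5, result = [7, 6, 6]
After iteration 4: j = 6, result = [7, 6, 6, 7]
After iteration 5: j = 7, result = [7, 6, 6, 7, 7]
Loop ends.
len(result) = 5

Final answer: 5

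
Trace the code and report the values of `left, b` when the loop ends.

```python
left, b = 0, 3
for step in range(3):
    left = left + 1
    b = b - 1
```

Let's trace through this code step by step.

Initialize: left = 0
Initialize: b = 3
Entering loop: for step in range(3):
After iteration 1: step = 0, left = 1, b = 2
After iteration 2: step = 1, left = 2, b = 1
After iteration 3: step = 2, left = 3, b = 0
Loop ends.

Final answer: 3, 0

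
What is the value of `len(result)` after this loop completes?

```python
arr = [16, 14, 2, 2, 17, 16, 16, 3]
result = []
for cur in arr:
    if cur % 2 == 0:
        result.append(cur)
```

Let's trace through this code step by step.

Initialize: arr = [16, 14, 2, 2, 17, 16, 16, 3]
Initialize: result = []
Entering loop: for cur in arr:
After iteration 1: cur = 16, result = [16]
After iteration 2: cur = 14, result = [16, 14]
After iteration 3: cur = 2, result = [16, 14, 2]
After iteration 4: cur = 2, result = [16, 14, 2, 2]
After iteration 5: cur = 17, result = [16, 14, 2, 2]
After iteration 6: cur = 16, result = [16, 14, 2, 2, 16]
After iteration 7: cur = 16, result = [16, 14, 2, 2, 16, 16]
After iteration 8: cur = 3, result = [16, 14, 2, 2, 16, 16]
Loop ends.
len(result) = 6

Final answer: 6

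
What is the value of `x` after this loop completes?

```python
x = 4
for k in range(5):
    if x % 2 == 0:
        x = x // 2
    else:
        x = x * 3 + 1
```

Let's trace through this code step by step.

Initialize: x = 4
Entering loop: for k in range(5):
After iteration 1: k = 0, x = 2
After iteration 2: k = 1, x = 1
After iteration 3: k = 2, x = 4
After iteration 4: k = 3, x = 2
After iteration 5: k = 4, x = 1
Loop ends.

Final answer: 1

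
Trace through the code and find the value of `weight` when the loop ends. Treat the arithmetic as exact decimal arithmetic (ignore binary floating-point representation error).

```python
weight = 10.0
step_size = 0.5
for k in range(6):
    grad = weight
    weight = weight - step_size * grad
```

Let's trace through this code step by step.

Initialize: weight = 10.0
Initialize: step_size = 0.5
Entering loop: for k in range(6):
After iteration 1: k = 0, weight = 5.0, grad = 10.0
After iteration 2: k = 1, weight = 2.5, grad = 5.0
After iteration 3: k = 2, weight = 1.25, grad = 2.5
After iteration 4: k = 3, weight = 0.625, grad = 1.25
After iteration 5: k = 4, weight = 0.3125, grad = 0.625
After iteration 6: k = 5, weight = 0.15625, grad = 0.3125
Loop ends.

Final answer: 0.15625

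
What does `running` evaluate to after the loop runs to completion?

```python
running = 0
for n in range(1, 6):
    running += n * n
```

Let's trace through this code step by step.

Initialize: running = 0
Entering loop: for n in range(1, 6):
After iteration 1: n = 1, running = 1
After iteration 2: n = 2, running = 5
After iteration 3: n = 3, running = 14
After iteration 4: n = 4, running = 30
After iteration 5: n = 5, running = 55
Loop ends.

Final answer: 55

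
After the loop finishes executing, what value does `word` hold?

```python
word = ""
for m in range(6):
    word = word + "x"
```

Let's trace through this code step by step.

Initialize: word = ''
Entering loop: for m in range(6):
After iteration 1: m = 0, word = 'x'
After iteration 2: m = 1, word = 'xx'
After iteration 3: m = 2, word = 'xxx'
After iteration 4: m = 3, word = 'xxxx'
After iteration 5: m = 4, word = 'xxxxx'
After iteration 6: m = 5, word = 'xxxxxx'
Loop ends.

Final answer: 'xxxxxx'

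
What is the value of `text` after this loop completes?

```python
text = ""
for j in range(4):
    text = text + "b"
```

Let's trace through this code step by step.

Initialize: text = ''
Entering loop: for j in range(4):
After iteration 1: j = 0, text = 'b'
After iteration 2: j = 1, text = 'bb'
After iteration 3: j = 2, text = 'bbb'
After iteration 4: j = 3, text = 'bbbb'
Loop ends.

Final answer: 'bbbb'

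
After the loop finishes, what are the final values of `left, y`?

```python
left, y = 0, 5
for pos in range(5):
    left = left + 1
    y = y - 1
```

Let's trace through this code step by step.

Initialize: left = 0
Initialize: y = 5
Entering loop: for pos in range(5):
After iteration 1: pos = 0, left = 1, y = 4
After iteration 2: pos = 1, left = 2, y = 3
After iteration 3: pos = 2, left = 3, y = 2
After iteration 4: pos = 3, left = 4, y = 1
After iteration 5: pos = 4, left = 5, y = 0
Loop ends.

Final answer: 5, 0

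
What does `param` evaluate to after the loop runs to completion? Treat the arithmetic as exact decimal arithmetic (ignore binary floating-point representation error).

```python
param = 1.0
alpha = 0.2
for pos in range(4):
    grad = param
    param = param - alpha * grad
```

Let's trace through this code step by step.

Initialize: param = 1.0
Initialize: alpha = 0.2
Entering loop: for pos in range(4):
After iteration 1: pos = 0, param = 0.8, grad = 1.0
After iteration 2: pos = 1, param = 0.64, grad = 0.8
After iteration 3: pos = 2, param = 0.512, grad = 0.64
After iteration 4: pos = 3, param = 0.4096, grad = 0.512
Loop ends.

Final answer: 0.4096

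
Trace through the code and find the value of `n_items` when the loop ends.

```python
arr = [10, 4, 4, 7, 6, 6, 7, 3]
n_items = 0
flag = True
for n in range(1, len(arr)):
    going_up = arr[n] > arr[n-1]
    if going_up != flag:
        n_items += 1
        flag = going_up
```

Let's trace through this code step by step.

Initialize: arr = [10, 4, 4, 7, 6, 6, 7, 3]
Initialize: n_items = 0
Initialize: flag = True
Entering loop: for n in range(1, len(arr)):
After iteration 1: n = 1, n_items = 1, flag = False, going_up = False
After iteration 2: n = 2, n_items = 1, flag = False, going_up = False
After iteration 3: n = 3, n_items = 2, flag = True, going_up = True
After iteration 4: n = 4, n_items = 3, flag = False, going_up = False
After iteration 5: n = 5, n_items = 3, flag = False, going_up = False
After iteration 6: n = 6, n_items = 4, flag = True, going_up = True
After iteration 7: n = 7, n_items = 5, flag = False, going_up = False
Loop ends.

Final answer: 5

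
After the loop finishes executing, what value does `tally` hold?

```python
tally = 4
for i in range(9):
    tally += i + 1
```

Let's trace through this code step by step.

Initialize: tally = 4
Entering loop: for i in range(9):
After iteration 1: i = 0, tally = 5
After iteration 2: i = 1, tally = 7
After iteration 3: i = 2, tally = 10
After iteration 4: i = 3, tally = 14
After iteration 5: i = 4, tally = 19
After iteration 6: i = 5, tally = 25
After iteration 7: i = 6, tally = 32
After iteration 8: i = 7, tally = 40
After iteration 9: i = 8, tally = 49
Loop ends.

Final answer: 49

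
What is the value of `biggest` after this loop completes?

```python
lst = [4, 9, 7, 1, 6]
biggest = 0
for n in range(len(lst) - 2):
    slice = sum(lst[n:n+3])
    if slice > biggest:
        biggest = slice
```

Let's trace through this code step by step.

Initialize: lst = [4, 9, 7, 1, 6]
Initialize: biggest = 0
Entering loop: for n in range(len(lst) - 2):
After iteration 1: n = 0, biggest = 20, slice = 20
After iteration 2: n = 1, biggest = 20, slice = 17
After iteration 3: n = 2, biggest = 20, slice = 14
Loop ends.

Final answer: 20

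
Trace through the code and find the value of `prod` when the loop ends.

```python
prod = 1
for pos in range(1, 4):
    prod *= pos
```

Let's trace through this code step by step.

Initialize: prod = 1
Entering loop: for pos in range(1, 4):
After iteration 1: pos = 1, prod = 1
After iteration 2: pos = 2, prod = 2
After iteration 3: pos = 3, prod = 6
Loop ends.

Final answer: 6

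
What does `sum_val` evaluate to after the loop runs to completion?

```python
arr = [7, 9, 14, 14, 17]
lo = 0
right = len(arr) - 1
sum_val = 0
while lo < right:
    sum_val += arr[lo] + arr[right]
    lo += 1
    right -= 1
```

Let's trace through this code step by step.

Initialize: arr = [7, 9, 14, 14, 17]
Initialize: lo = 0
Initialize: right = 4
Initialize: sum_val = 0
Entering loop: while lo < right:
After iteration 1: lo = 1, right = 3, sum_val = 24
After iteration 2: lo = 2, right = 2, sum_val = 47
Loop ends.

Final answer: 47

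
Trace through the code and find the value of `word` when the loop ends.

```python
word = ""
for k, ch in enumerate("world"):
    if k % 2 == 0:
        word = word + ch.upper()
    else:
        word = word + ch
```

Let's trace through this code step by step.

Initialize: word = ''
Entering loop: for k, ch in enumerate("world"):
After iteration 1: k = 0, ch = 'w', word = 'W'
After iteration 2: k = 1, ch = 'o', word = 'Wo'
After iteration 3: k = 2, ch = 'r', word = 'WoR'
After iteration 4: k = 3, ch = 'l', word = 'WoRl'
After iteration 5: k = 4, ch = 'd', word = 'WoRlD'
Loop ends.

Final answer: 'WoRlD'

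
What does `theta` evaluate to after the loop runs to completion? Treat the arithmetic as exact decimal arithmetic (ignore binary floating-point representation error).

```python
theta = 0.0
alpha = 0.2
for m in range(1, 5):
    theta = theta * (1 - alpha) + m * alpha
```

Let's trace through this code step by step.

Initialize: theta = 0.0
Initialize: alpha = 0.2
Entering loop: for m in range(1, 5):
After iteration 1: m = 1, theta = 0.2
After iteration 2: m = 2, theta = 0.56
After iteration 3: m = 3, theta = 1.048
After iteration 4: m = 4, theta = 1.6384
Loop ends.

Final answer: 1.6384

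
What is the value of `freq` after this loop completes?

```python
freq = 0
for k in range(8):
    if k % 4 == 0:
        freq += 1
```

Let's trace through this code step by step.

Initialize: freq = 0
Entering loop: for k in range(8):
After iteration 1: k = 0, freq = 1
After iteration 2: k = 1, freq = 1
After iteration 3: k = 2, freq = 1
After iteration 4: k = 3, freq = 1
After iteration 5: k = 4, freq = 2
After iteration 6: k = 5, freq = 2
After iteration 7: k = 6, freq = 2
After iteration 8: k = 7, freq = 2
Loop ends.

Final answer: 2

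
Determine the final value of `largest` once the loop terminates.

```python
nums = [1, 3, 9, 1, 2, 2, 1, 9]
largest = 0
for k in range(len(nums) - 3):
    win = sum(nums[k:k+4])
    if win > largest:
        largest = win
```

Let's trace through this code step by step.

Initialize: nums = [1, 3, 9, 1, 2, 2, 1, 9]
Initialize: largest = 0
Entering loop: for k in range(len(nums) - 3):
After iteration 1: k = 0, largest = 14, win = 14
After iteration 2: k = 1, largest = 15, win = 15
After iteration 3: k = 2, largest = 15, win = 14
After iteration 4: k = 3, largest = 15, win = 6
After iteration 5: k = 4, largest = 15, win = 14
Loop ends.

Final answer: 15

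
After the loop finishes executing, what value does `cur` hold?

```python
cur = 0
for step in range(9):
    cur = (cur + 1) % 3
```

Let's trace through this code step by step.

Initialize: cur = 0
Entering loop: for step in range(9):
After iteration 1: step = 0, cur = 1
After iteration 2: step = 1, cur = 2
After iteration 3: step = 2, cur = 0
After iteration 4: step = 3, cur = 1
After iteration 5: step = 4, cur = 2
After iteration 6: step = 5, cur = 0
After iteration 7: step = 6, cur = 1
After iteration 8: step = 7, cur = 2
After iteration 9: step = 8, cur = 0
Loop ends.

Final answer: 0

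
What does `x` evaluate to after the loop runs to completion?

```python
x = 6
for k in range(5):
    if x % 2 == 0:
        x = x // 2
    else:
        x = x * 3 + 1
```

Let's trace through this code step by step.

Initialize: x = 6
Entering loop: for k in range(5):
After iteration 1: k = 0, x = 3
After iteration 2: k = 1, x = 10
After iteration 3: k = 2, x = 5
After iteration 4: k = 3, x = 16
After iteration 5: k = 4, x = 8
Loop ends.

Final answer: 8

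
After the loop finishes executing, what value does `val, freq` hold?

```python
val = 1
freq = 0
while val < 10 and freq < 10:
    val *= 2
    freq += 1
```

Let's trace through this code step by step.

Initialize: val = 1
Initialize: freq = 0
Entering loop: while val < 10 and freq < 10:
After iteration 1: val = 2, freq = 1
After iteration 2: val = 4, freq = 2
After iteration 3: val = 8, freq = 3
After iteration 4: val = 16, freq = 4
Loop ends.

Final answer: 16, 4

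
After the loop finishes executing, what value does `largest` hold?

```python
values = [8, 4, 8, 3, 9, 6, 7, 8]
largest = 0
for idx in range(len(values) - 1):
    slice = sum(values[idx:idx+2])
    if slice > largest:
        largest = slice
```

Let's trace through this code step by step.

Initialize: values = [8, 4, 8, 3, 9, 6, 7, 8]
Initialize: largest = 0
Entering loop: for idx in range(len(values) - 1):
After iteration 1: idx = 0, largest = 12, slice = 12
After iteration 2: idx = 1, largest = 12, slice = 12
After iteration 3: idx = 2, largest = 12, slice = 11
After iteration 4: idx = 3, largest = 12, slice = 12
After iteration 5: idx = 4, largest = 15, slice = 15
After iteration 6: idx = 5, largest = 15, slice = 13
After iteration 7: idx = 6, largest = 15, slice = 15
Loop ends.

Final answer: 15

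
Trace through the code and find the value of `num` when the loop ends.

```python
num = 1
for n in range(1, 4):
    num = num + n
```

Let's trace through this code step by step.

Initialize: num = 1
Entering loop: for n in range(1, 4):
After iteration 1: n = 1, num = 2
After iteration 2: n = 2, num = 4
After iteration 3: n = 3, num = 7
Loop ends.

Final answer: 7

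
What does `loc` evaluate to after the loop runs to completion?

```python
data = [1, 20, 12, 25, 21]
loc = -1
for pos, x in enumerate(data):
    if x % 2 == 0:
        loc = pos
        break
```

Let's trace through this code step by step.

Initialize: data = [1, 20, 12, 25, 21]
Initialize: loc = -1
Entering loop: for pos, x in enumerate(data):
After iteration 1: pos = 0, x = 1, loc = -1
After iteration 2: pos = 1, x = 20, loc = 1
Loop ends.

Final answer: 1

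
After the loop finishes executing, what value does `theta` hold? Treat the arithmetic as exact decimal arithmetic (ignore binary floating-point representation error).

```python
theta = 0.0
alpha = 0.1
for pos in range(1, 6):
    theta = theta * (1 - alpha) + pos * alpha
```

Let's trace through this code step by step.

Initialize: theta = 0.0
Initialize: alpha = 0.1
Entering loop: for pos in range(1, 6):
After iteration 1: pos = 1, theta = 0.1
After iteration 2: pos = 2, theta = 0.29
After iteration 3: pos = 3, theta = 0.561
After iteration 4: pos = 4, theta = 0.9049
After iteration 5: pos = 5, theta = 1.31441
Loop ends.

Final answer: 1.31441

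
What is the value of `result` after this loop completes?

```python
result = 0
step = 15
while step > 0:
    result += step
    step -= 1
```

Let's trace through this code step by step.

Initialize: result = 0
Initialize: step = 15
Entering loop: while step > 0:
After iteration 1: result = 15, step = 14
After iteration 2: result = 29, step = 13
After iteration 3: result = 42, step = 12
After iteration 4: result = 54, step = 11
After iteration 5: result = 65, step = 10
After iteration 6: result = 75, step = 9
After iteration 7: result = 84, step = 8
After iteration 8: result = 92, step = 7
After iteration 9: result = 99, step = 6
After iteration 10: result = 105, step = 5
After iteration 11: result = 110, step = 4
After iteration 12: result = 114, step = 3
After iteration 13: result = 117, step = 2
After iteration 14: result = 119, step = 1
After iteration 15: result = 120, step = 0
Loop ends.

Final answer: 120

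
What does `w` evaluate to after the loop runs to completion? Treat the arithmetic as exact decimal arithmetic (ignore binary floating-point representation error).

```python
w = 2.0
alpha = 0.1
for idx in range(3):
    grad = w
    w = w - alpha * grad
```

Let's trace through this code step by step.

Initialize: w = 2.0
Initialize: alpha = 0.1
Entering loop: for idx in range(3):
After iteration 1: idx = 0, w = 1.8, grad = 2.0
After iteration 2: idx = 1, w = 1.62, grad = 1.8
After iteration 3: idx = 2, w = 1.458, grad = 1.62
Loop ends.

Final answer: 1.458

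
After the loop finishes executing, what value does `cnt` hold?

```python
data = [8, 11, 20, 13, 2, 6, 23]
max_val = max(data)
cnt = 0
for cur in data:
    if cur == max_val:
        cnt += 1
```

Let's trace through this code step by step.

Initialize: data = [8, 11, 20, 13, 2, 6, 23]
Initialize: max_val = 23
Initialize: cnt = 0
Entering loop: for cur in data:
After iteration 1: cur = 8, cnt = 0
After iteration 2: cur = 11, cnt = 0
After iteration 3: cur = 20, cnt = 0
After iteration 4: cur = 13, cnt = 0
After iteration 5: cur = 2, cnt = 0
After iteration 6: cur = 6, cnt = 0
After iteration 7: cur = 23, cnt = 1
Loop ends.

Final answer: 1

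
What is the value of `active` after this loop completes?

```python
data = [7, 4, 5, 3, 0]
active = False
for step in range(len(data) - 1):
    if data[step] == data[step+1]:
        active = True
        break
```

Let's trace through this code step by step.

Initialize: data = [7, 4, 5, 3, 0]
Initialize: active = False
Entering loop: for step in range(len(data) - 1):
After iteration 1: step = 0, active = False
After iteration 2: step = 1, active = False
After iteration 3: step = 2, active = False
After iteration 4: step = 3, active = False
Loop ends.

Final answer: False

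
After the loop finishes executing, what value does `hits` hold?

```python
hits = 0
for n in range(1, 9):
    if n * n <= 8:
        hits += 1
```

Let's trace through this code step by step.

Initialize: hits = 0
Entering loop: for n in range(1, 9):
After iteration 1: n = 1, hits = 1
After iteration 2: n = 2, hits = 2
After iteration 3: n = 3, hits = 2
After iteration 4: n = 4, hits = 2
After iteration 5: n = 5, hits = 2
After iteration 6: n = 6, hits = 2
After iteration 7: n = 7, hits = 2
After iteration 8: n = 8, hits = 2
Loop ends.

Final answer: 2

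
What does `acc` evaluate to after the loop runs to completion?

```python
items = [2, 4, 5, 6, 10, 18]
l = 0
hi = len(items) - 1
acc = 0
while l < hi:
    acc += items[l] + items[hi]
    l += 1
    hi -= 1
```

Let's trace through this code step by step.

Initialize: items = [2, 4, 5, 6, 10, 18]
Initialize: l = 0
Initialize: hi = 5
Initialize: acc = 0
Entering loop: while l < hi:
After iteration 1: l = 1, hi = 4, acc = 20
After iteration 2: l = 2, hi = 3, acc = 34
After iteration 3: l = 3, hi = 2, acc = 45
Loop ends.

Final answer: 45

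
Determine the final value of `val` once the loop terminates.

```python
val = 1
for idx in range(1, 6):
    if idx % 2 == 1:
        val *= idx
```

Let's trace through this code step by step.

Initialize: val = 1
Entering loop: for idx in range(1, 6):
After iteration 1: idx = 1, val = 1
After iteration 2: idx = 2, val = 1
After iteration 3: idx = 3, val = 3
After iteration 4: idx = 4, val = 3
After iteration 5: idx = 5, val = 15
Loop ends.

Final answer: 15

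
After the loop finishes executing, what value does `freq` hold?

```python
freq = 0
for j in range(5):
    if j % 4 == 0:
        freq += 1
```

Let's trace through this code step by step.

Initialize: freq = 0
Entering loop: for j in range(5):
After iteration 1: j = 0, freq = 1
After iteration 2: j = 1, freq = 1
After iteration 3: j = 2, freq = 1
After iteration 4: j = 3, freq = 1
After iteration 5: j = 4, freq = 2
Loop ends.

Final answer: 2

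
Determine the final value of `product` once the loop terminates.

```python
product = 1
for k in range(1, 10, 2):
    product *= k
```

Let's trace through this code step by step.

Initialize: product = 1
Entering loop: for k in range(1, 10, 2):
After iteration 1: k = 1, product = 1
After iteration 2: k = 3, product = 3
After iteration 3: k = 5, product = 15
After iteration 4: k = 7, product = 105
After iteration 5: k = 9, product = 945
Loop ends.

Final answer: 945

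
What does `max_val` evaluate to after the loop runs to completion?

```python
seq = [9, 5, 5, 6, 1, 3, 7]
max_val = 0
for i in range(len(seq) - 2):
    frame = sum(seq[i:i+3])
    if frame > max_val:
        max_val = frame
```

Let's trace through this code step by step.

Initialize: seq = [9, 5, 5, 6, 1, 3, 7]
Initialize: max_val = 0
Entering loop: for i in range(len(seq) - 2):
After iteration 1: i = 0, max_val = 19, frame = 19
After iteration 2: i = 1, max_val = 19, frame = 16
After iteration 3: i = 2, max_val = 19, frame = 12
After iteration 4: i = 3, max_val = 19, frame = 10
After iteration 5: i = 4, max_val = 19, frame = 11
Loop ends.

Final answer: 19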